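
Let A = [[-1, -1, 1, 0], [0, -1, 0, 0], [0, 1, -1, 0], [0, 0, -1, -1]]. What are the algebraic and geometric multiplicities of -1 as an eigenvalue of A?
The characteristic polynomial is (x + 1)^4, so the factor x + 1 appears with exponent 4: the algebraic multiplicity is 4.

rank(A + I) = 2, so the eigenspace has dimension 4 - 2 = 2: the geometric multiplicity is 2.

Since 2 < 4, A is not diagonalizable.

algebraic multiplicity 4, geometric multiplicity 2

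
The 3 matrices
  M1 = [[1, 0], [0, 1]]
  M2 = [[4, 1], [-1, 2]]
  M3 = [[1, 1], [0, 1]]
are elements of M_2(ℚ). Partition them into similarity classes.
Characteristic polynomials: χ_{M1} = (x - 1)^2, χ_{M2} = (x - 3)^2, χ_{M3} = (x - 1)^2.

{M1}: invariant factors x - 1, x - 1.

{M2}: invariant factors (x - 3)^2.

{M3}: invariant factors (x - 1)^2.

Matrices are similar if and only if their invariant-factor lists agree; the partition into similarity classes is {M1}, {M2}, {M3}.

3 classes: {M1}, {M2}, {M3}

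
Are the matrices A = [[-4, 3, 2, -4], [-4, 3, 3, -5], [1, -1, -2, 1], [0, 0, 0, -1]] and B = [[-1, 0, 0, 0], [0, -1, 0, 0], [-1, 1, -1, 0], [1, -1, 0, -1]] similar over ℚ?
No.

Both have characteristic polynomial (x + 1)^4, but the minimal polynomial of A is (x + 1)^3 while the minimal polynomial of B is (x + 1)^2. The minimal polynomial is a similarity invariant, so A and B are not similar.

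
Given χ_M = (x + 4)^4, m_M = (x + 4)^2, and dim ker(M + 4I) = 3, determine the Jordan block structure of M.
λ = -4: algebraic multiplicity 4 (exponent in χ_M), largest block size 2 (exponent in m_M), 3 blocks (geometric multiplicity). These force block sizes [2, 1, 1].

Jordan blocks: (-4, 2), (-4, 1), (-4, 1)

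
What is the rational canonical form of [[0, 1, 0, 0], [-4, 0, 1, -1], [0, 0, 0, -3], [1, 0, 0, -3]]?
The invariant factors of A (the non-unit diagonal entries of the Smith normal form of xI - A over ℚ[x]) are (x + 3)(x^3 + 4x + 1), each dividing the next. The characteristic polynomial is their product, (x + 3)(x^3 + 4x + 1).

The rational canonical form is the block-diagonal matrix of companion matrices C(f_i):
R = [[0, 0, 0, -3], [1, 0, 0, -13], [0, 1, 0, -4], [0, 0, 1, -3]].

Note the characteristic polynomial does not split into linear factors over ℚ, so A has no Jordan form over ℚ; the rational canonical form exists over any field.

R = [[0, 0, 0, -3], [1, 0, 0, -13], [0, 1, 0, -4], [0, 0, 1, -3]]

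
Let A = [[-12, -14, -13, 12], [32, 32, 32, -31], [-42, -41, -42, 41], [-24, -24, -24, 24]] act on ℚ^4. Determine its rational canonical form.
R = [[0, 0, 0, 24], [1, 0, 0, -32], [0, 1, 0, 10], [0, 0, 1, 2]]

The invariant factors of A (the non-unit diagonal entries of the Smith normal form of xI - A over ℚ[x]) are (x - 2)^2(x^2 + 2x - 6), each dividing the next. The characteristic polynomial is their product, (x - 2)^2(x^2 + 2x - 6).

The rational canonical form is the block-diagonal matrix of companion matrices C(f_i):
R = [[0, 0, 0, 24], [1, 0, 0, -32], [0, 1, 0, 10], [0, 0, 1, 2]].

Note the characteristic polynomial does not split into linear factors over ℚ, so A has no Jordan form over ℚ; the rational canonical form exists over any field.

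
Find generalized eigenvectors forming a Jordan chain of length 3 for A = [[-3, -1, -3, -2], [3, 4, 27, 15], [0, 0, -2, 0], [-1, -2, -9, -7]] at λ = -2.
We seek v_1 ∈ ker((A + 2I)^3) \ ker((A + 2I)^2), then set v_{i+1} = (A + 2I) v_i.

One such chain is v_1 = [[-1, -2, 0, 1]]^T, v_2 = [[1, 0, 0, 0]]^T, v_3 = [[-1, 3, 0, -1]]^T. Check: (A + 2I) v_3 = [[0, 0, 0, 0]]^T = 0.

v_1 = [[-1, -2, 0, 1]]^T, v_2 = [[1, 0, 0, 0]]^T, v_3 = [[-1, 3, 0, -1]]^T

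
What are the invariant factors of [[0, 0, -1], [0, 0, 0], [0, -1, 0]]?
The Jordan structure of A has elementary divisors x^3. Arranging the block sizes at each eigenvalue in decreasing order and taking row products gives the invariant factors.

Invariant factors (smallest first, each dividing the next): x^3.

Check: the last factor x^3 is the minimal polynomial, and the product x^3 is the characteristic polynomial.

x^3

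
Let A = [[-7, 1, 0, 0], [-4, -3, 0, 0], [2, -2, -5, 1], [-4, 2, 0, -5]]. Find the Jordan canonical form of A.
The characteristic polynomial is det(xI - A) = (x + 5)^4, so the eigenvalues are -5 (algebraic multiplicity 4).

For λ = -5: rank(A + 5I) = 2, rank((A + 5I)^2) = 0. The eigenspace has dimension 4 - 2 = 2, so there are 2 Jordan blocks; the rank sequence gives block sizes [2, 2].

Assembling the blocks gives the Jordan form J above.

J = [[-5, 1, 0, 0], [0, -5, 0, 0], [0, 0, -5, 1], [0, 0, 0, -5]]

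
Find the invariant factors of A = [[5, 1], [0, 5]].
The Jordan structure of A has elementary divisors (x - 5)^2. Arranging the block sizes at each eigenvalue in decreasing order and taking row products gives the invariant factors.

Invariant factors (smallest first, each dividing the next): (x - 5)^2.

Check: the last factor (x - 5)^2 is the minimal polynomial, and the product (x - 5)^2 is the characteristic polynomial.

(x - 5)^2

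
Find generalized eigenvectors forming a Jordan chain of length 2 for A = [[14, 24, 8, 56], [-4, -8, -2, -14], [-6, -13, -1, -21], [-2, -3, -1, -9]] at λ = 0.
We seek v_1 ∈ ker(A^2) \ ker(A), then set v_{i+1} = A v_i.

One such chain is v_1 = [[0, 0, -1, 0]]^T, v_2 = [[-8, 2, 1, 1]]^T. Check: A v_2 = [[0, 0, 0, 0]]^T = 0.

v_1 = [[0, 0, -1, 0]]^T, v_2 = [[-8, 2, 1, 1]]^T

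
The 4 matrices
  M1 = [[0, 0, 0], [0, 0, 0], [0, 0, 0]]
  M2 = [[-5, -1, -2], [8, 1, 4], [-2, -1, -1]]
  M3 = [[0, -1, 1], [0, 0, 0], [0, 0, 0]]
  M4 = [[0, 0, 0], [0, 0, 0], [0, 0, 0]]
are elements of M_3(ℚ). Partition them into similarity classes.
3 classes: {M1, M4}, {M2}, {M3}

Characteristic polynomials: χ_{M1} = x^3, χ_{M2} = (x + 1)^2(x + 3), χ_{M3} = x^3, χ_{M4} = x^3.

{M1, M4}: invariant factors x, x, x.

{M2}: invariant factors (x + 1)^2(x + 3).

{M3}: invariant factors x, x^2.

Matrices are similar if and only if their invariant-factor lists agree; the partition into similarity classes is {M1, M4}, {M2}, {M3}.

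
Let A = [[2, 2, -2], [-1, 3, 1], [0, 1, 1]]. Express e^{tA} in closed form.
A has Jordan form J = [[2, 1, 0], [0, 2, 1], [0, 0, 2]] with A = PJP^{-1}, so e^{tA} = P e^{tJ} P^{-1}.

For a Jordan block J_k(λ), e^{tJ_k(λ)} = e^{λt} · (I + tN + t^2 N^2/2! + ... + t^{k-1} N^{k-1}/(k-1)!) where N is the nilpotent superdiagonal part.

Assembling the blocks and conjugating back gives the entries of e^{tA} as shown above.

e^{tA} = [[(1 - t^2)*e^{2*t}, 2*t*e^{2*t}, 2*t*(t - 1)*e^{2*t}], [t*(-t - 2)*e^{2*t}/2, (t + 1)*e^{2*t}, t*(t + 1)*e^{2*t}], [-t^2*e^{2*t}/2, t*e^{2*t}, (t^2 - t + 1)*e^{2*t}]]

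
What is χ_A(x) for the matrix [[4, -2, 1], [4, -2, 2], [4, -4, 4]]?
χ_A(x) = (x - 2)^3

xI - A = [[x - 4, 2, -1], [-4, x + 2, -2], [-4, 4, x - 4]].

Expanding det(xI - A) along the first row:
det(xI - A) = + (x - 4)·det([[x + 2, -2], [4, x - 4]]) - (2)·det([[-4, -2], [-4, x - 4]]) + (-1)·det([[-4, x + 2], [-4, 4]]).

Evaluating gives χ_A(x) = x^3 - 6x^2 + 12x - 8 = (x - 2)^3.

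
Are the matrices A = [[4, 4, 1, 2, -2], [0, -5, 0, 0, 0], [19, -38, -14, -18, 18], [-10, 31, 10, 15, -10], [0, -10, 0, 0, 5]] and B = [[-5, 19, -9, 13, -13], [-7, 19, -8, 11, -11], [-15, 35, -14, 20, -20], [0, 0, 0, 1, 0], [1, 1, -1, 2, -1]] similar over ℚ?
No.

trace(A) = 5 but trace(B) = 0. The trace is a similarity invariant, so A and B are not similar.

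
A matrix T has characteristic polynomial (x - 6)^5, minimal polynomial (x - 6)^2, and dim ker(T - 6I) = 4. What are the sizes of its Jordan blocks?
λ = 6: algebraic multiplicity 5 (exponent in χ_T), largest block size 2 (exponent in m_T), 4 blocks (geometric multiplicity). These force block sizes [2, 1, 1, 1].

Jordan blocks: (6, 2), (6, 1), (6, 1), (6, 1)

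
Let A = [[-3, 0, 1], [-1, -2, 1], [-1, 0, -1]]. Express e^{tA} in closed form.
A has Jordan form J = [[-2, 1, 0], [0, -2, 0], [0, 0, -2]] with A = PJP^{-1}, so e^{tA} = P e^{tJ} P^{-1}.

For a Jordan block J_k(λ), e^{tJ_k(λ)} = e^{λt} · (I + tN + t^2 N^2/2! + ... + t^{k-1} N^{k-1}/(k-1)!) where N is the nilpotent superdiagonal part.

Assembling the blocks and conjugating back gives the entries of e^{tA} as shown above.

e^{tA} = [[(1 - t)*e^{-2*t}, 0, t*e^{-2*t}], [-t*e^{-2*t}, e^{-2*t}, t*e^{-2*t}], [-t*e^{-2*t}, 0, (t + 1)*e^{-2*t}]]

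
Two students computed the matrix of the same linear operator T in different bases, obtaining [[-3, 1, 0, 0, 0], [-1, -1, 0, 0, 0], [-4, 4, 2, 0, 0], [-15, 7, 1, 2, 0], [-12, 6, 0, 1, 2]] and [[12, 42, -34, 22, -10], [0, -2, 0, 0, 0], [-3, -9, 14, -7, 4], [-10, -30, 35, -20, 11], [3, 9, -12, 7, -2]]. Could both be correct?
Both have characteristic polynomial (x - 2)^3(x + 2)^2, but the minimal polynomial of A is (x - 2)^3(x + 2)^2 while the minimal polynomial of B is (x - 2)^3(x + 2). The minimal polynomial is a similarity invariant, so A and B are not similar.

No.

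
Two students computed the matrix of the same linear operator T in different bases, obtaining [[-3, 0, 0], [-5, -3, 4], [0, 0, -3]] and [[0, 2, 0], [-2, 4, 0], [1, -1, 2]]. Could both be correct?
No.

trace(A) = -9 but trace(B) = 6. The trace is a similarity invariant, so A and B are not similar.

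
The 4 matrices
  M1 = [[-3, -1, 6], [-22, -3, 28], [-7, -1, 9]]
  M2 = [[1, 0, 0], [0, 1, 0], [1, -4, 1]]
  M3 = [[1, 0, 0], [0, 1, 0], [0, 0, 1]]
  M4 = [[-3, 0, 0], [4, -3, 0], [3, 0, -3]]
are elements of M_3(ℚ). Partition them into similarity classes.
4 classes: {M1}, {M2}, {M3}, {M4}

Characteristic polynomials: χ_{M1} = (x - 1)^3, χ_{M2} = (x - 1)^3, χ_{M3} = (x - 1)^3, χ_{M4} = (x + 3)^3.

{M1}: invariant factors (x - 1)^3.

{M2}: invariant factors x - 1, (x - 1)^2.

{M3}: invariant factors x - 1, x - 1, x - 1.

{M4}: invariant factors x + 3, (x + 3)^2.

Matrices are similar if and only if their invariant-factor lists agree; the partition into similarity classes is {M1}, {M2}, {M3}, {M4}.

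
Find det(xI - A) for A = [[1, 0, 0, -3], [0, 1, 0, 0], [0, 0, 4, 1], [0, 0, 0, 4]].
χ_A(x) = (x - 4)^2(x - 1)^2

xI - A = [[x - 1, 0, 0, 3], [0, x - 1, 0, 0], [0, 0, x - 4, -1], [0, 0, 0, x - 4]].

Expanding det(xI - A) along the first row:
det(xI - A) = + (x - 1)·det([[x - 1, 0, 0], [0, x - 4, -1], [0, 0, x - 4]]) - (0)·det([[0, 0, 0], [0, x - 4, -1], [0, 0, x - 4]]) + (0)·det([[0, x - 1, 0], [0, 0, -1], [0, 0, x - 4]]) - (3)·det([[0, x - 1, 0], [0, 0, x - 4], [0, 0, 0]]).

Evaluating gives χ_A(x) = x^4 - 10x^3 + 33x^2 - 40x + 16 = (x - 4)^2(x - 1)^2.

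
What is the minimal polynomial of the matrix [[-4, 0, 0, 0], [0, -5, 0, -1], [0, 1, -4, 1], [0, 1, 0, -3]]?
The characteristic polynomial factors as (x + 4)^4. The minimal polynomial is ∏(x - λ)^{k_λ} where k_λ is the size of the largest Jordan block at λ.

For λ = -4: rank(A + 4I) = 1, and the largest Jordan block has size 2 (the smallest k with rank((A + 4I)^k) = rank((A + 4I)^(k+1))).

So m_A(x) = (x + 4)^2.

m_A(x) = (x + 4)^2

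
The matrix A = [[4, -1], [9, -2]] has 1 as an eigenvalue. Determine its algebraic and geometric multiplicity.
algebraic multiplicity 2, geometric multiplicity 1

The characteristic polynomial is (x - 1)^2, so the factor x - 1 appears with exponent 2: the algebraic multiplicity is 2.

rank(A - I) = 1, so the eigenspace has dimension 2 - 1 = 1: the geometric multiplicity is 1.

Since 1 < 2, A is not diagonalizable.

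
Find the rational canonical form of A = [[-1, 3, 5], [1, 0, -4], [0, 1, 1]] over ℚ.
R = [[0, 0, -2], [1, 0, 0], [0, 1, 0]]

The invariant factors of A (the non-unit diagonal entries of the Smith normal form of xI - A over ℚ[x]) are x^3 + 2, each dividing the next. The characteristic polynomial is their product, x^3 + 2.

The rational canonical form is the block-diagonal matrix of companion matrices C(f_i):
R = [[0, 0, -2], [1, 0, 0], [0, 1, 0]].

Note the characteristic polynomial does not split into linear factors over ℚ, so A has no Jordan form over ℚ; the rational canonical form exists over any field.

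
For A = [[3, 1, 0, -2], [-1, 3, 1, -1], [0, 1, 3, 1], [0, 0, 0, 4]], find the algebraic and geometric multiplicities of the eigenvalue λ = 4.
The characteristic polynomial is (x - 4)(x - 3)^3, so the factor x - 4 appears with exponent 1: the algebraic multiplicity is 1.

rank(A - 4I) = 3, so the eigenspace has dimension 4 - 3 = 1: the geometric multiplicity is 1.

algebraic multiplicity 1, geometric multiplicity 1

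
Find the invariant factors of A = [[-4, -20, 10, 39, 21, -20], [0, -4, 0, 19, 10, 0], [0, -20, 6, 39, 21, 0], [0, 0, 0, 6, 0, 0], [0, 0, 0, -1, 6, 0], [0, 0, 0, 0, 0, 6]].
The Jordan structure of A has elementary divisors (x + 4), (x + 4), (x - 6)^3, (x - 6). Arranging the block sizes at each eigenvalue in decreasing order and taking row products gives the invariant factors.

Invariant factors (smallest first, each dividing the next): (x - 6)(x + 4), (x - 6)^3(x + 4).

Check: the last factor (x - 6)^3(x + 4) is the minimal polynomial, and the product (x - 6)^4(x + 4)^2 is the characteristic polynomial.

(x - 6)(x + 4), (x - 6)^3(x + 4)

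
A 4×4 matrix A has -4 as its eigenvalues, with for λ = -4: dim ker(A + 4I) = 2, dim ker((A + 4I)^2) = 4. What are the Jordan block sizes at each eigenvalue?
Jordan blocks: (-4, 2), (-4, 2)

λ = -4: successive nullity increments [2, 2] count blocks of size ≥ k; block sizes are [2, 2].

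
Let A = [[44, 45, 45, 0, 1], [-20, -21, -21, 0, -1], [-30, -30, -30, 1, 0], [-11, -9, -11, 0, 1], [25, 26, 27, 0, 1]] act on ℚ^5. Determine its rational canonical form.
R = [[0, 0, 0, 0, 24], [1, 0, 0, 0, -6], [0, 1, 0, 0, -15], [0, 0, 1, 0, -11], [0, 0, 0, 1, -6]]

The invariant factors of A (the non-unit diagonal entries of the Smith normal form of xI - A over ℚ[x]) are (x + 2)(x + 4)(x^3 + 3x - 3), each dividing the next. The characteristic polynomial is their product, (x + 2)(x + 4)(x^3 + 3x - 3).

The rational canonical form is the block-diagonal matrix of companion matrices C(f_i):
R = [[0, 0, 0, 0, 24], [1, 0, 0, 0, -6], [0, 1, 0, 0, -15], [0, 0, 1, 0, -11], [0, 0, 0, 1, -6]].

Note the characteristic polynomial does not split into linear factors over ℚ, so A has no Jordan form over ℚ; the rational canonical form exists over any field.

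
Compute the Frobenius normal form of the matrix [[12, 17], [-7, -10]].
The invariant factors of A (the non-unit diagonal entries of the Smith normal form of xI - A over ℚ[x]) are x^2 - 2x - 1, each dividing the next. The characteristic polynomial is their product, x^2 - 2x - 1.

The rational canonical form is the block-diagonal matrix of companion matrices C(f_i):
R = [[0, 1], [1, 2]].

Note the characteristic polynomial does not split into linear factors over ℚ, so A has no Jordan form over ℚ; the rational canonical form exists over any field.

R = [[0, 1], [1, 2]]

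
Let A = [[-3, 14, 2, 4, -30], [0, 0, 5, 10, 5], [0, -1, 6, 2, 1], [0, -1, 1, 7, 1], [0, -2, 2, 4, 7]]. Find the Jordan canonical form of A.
J = [[-3, 0, 0, 0, 0], [0, 5, 1, 0, 0], [0, 0, 5, 0, 0], [0, 0, 0, 5, 0], [0, 0, 0, 0, 5]]

The characteristic polynomial is det(xI - A) = (x - 5)^4(x + 3), so the eigenvalues are -3 (algebraic multiplicity 1), 5 (algebraic multiplicity 4).

For λ = -3: algebraic multiplicity 1 gives one 1×1 block.

For λ = 5: rank(A - 5I) = 2, rank((A - 5I)^2) = 1. The eigenspace has dimension 5 - 2 = 3, so there are 3 Jordan blocks; the rank sequence gives block sizes [2, 1, 1].

Assembling the blocks gives the Jordan form J above.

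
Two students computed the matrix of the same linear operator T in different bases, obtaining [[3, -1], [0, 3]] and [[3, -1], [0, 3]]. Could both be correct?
Two matrices over a field are similar if and only if they have the same invariant factors.

Both A and B have characteristic polynomial (x - 3)^2 and minimal polynomial (x - 3)^2. Computing further, both have invariant factors (x - 3)^2. Hence A and B are similar.

Yes.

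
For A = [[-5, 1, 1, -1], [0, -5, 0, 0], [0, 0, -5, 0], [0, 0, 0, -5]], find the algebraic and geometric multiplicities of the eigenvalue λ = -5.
algebraic multiplicity 4, geometric multiplicity 3

The characteristic polynomial is (x + 5)^4, so the factor x + 5 appears with exponent 4: the algebraic multiplicity is 4.

rank(A + 5I) = 1, so the eigenspace has dimension 4 - 1 = 3: the geometric multiplicity is 3.

Since 3 < 4, A is not diagonalizable.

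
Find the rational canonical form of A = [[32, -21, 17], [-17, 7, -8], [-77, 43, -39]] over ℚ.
R = [[0, 0, -5], [1, 0, 1], [0, 1, 0]]

The invariant factors of A (the non-unit diagonal entries of the Smith normal form of xI - A over ℚ[x]) are x^3 - x + 5, each dividing the next. The characteristic polynomial is their product, x^3 - x + 5.

The rational canonical form is the block-diagonal matrix of companion matrices C(f_i):
R = [[0, 0, -5], [1, 0, 1], [0, 1, 0]].

Note the characteristic polynomial does not split into linear factors over ℚ, so A has no Jordan form over ℚ; the rational canonical form exists over any field.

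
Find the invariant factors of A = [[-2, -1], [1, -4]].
The Jordan structure of A has elementary divisors (x + 3)^2. Arranging the block sizes at each eigenvalue in decreasing order and taking row products gives the invariant factors.

Invariant factors (smallest first, each dividing the next): (x + 3)^2.

Check: the last factor (x + 3)^2 is the minimal polynomial, and the product (x + 3)^2 is the characteristic polynomial.

(x + 3)^2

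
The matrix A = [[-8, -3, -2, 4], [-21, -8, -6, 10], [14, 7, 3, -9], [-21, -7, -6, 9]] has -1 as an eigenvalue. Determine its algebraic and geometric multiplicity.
The characteristic polynomial is (x + 1)^4, so the factor x + 1 appears with exponent 4: the algebraic multiplicity is 4.

rank(A + I) = 2, so the eigenspace has dimension 4 - 2 = 2: the geometric multiplicity is 2.

Since 2 < 4, A is not diagonalizable.

algebraic multiplicity 4, geometric multiplicity 2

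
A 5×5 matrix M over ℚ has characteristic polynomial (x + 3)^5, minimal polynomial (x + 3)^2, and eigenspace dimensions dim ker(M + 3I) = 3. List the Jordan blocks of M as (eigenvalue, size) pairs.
Jordan blocks: (-3, 2), (-3, 2), (-3, 1)

λ = -3: algebraic multiplicity 5 (exponent in χ_M), largest block size 2 (exponent in m_M), 3 blocks (geometric multiplicity). These force block sizes [2, 2, 1].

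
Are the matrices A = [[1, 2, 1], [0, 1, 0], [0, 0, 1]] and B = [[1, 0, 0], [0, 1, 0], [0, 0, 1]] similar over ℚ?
No.

Both have characteristic polynomial (x - 1)^3, but the minimal polynomial of A is (x - 1)^2 while the minimal polynomial of B is x - 1. The minimal polynomial is a similarity invariant, so A and B are not similar.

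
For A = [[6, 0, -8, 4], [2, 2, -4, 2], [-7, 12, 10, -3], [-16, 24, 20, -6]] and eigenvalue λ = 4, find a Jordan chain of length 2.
We seek v_1 ∈ ker((A - 4I)^2) \ ker(A - 4I), then set v_{i+1} = (A - 4I) v_i.

One such chain is v_1 = [[2, 1, -1, -3]]^T, v_2 = [[0, 0, 1, 2]]^T. Check: (A - 4I) v_2 = [[0, 0, 0, 0]]^T = 0.

v_1 = [[2, 1, -1, -3]]^T, v_2 = [[0, 0, 1, 2]]^T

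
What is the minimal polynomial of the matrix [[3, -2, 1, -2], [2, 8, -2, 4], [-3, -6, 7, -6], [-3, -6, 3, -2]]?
m_A(x) = (x - 4)^2

The characteristic polynomial factors as (x - 4)^4. The minimal polynomial is ∏(x - λ)^{k_λ} where k_λ is the size of the largest Jordan block at λ.

For λ = 4: rank(A - 4I) = 1, and the largest Jordan block has size 2 (the smallest k with rank((A - 4I)^k) = rank((A - 4I)^(k+1))).

So m_A(x) = (x - 4)^2.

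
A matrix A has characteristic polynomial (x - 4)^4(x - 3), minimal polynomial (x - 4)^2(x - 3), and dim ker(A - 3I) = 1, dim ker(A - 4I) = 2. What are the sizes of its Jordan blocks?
Jordan blocks: (3, 1), (4, 2), (4, 2)

λ = 3: algebraic multiplicity 1 (exponent in χ_A), largest block size 1 (exponent in m_A), 1 block (geometric multiplicity). This forces block sizes [1].
λ = 4: algebraic multiplicity 4 (exponent in χ_A), largest block size 2 (exponent in m_A), 2 blocks (geometric multiplicity). These force block sizes [2, 2].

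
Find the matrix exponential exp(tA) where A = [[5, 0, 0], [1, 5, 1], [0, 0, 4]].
A has Jordan form J = [[4, 0, 0], [0, 5, 1], [0, 0, 5]] with A = PJP^{-1}, so e^{tA} = P e^{tJ} P^{-1}.

For a Jordan block J_k(λ), e^{tJ_k(λ)} = e^{λt} · (I + tN + t^2 N^2/2! + ... + t^{k-1} N^{k-1}/(k-1)!) where N is the nilpotent superdiagonal part.

Assembling the blocks and conjugating back gives the entries of e^{tA} as shown above.

e^{tA} = [[e^{5*t}, 0, 0], [t*e^{5*t}, e^{5*t}, (e^{t} - 1)*e^{4*t}], [0, 0, e^{4*t}]]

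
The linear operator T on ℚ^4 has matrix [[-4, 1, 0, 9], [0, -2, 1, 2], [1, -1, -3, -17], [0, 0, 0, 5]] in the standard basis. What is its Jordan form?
J = [[-3, 1, 0, 0], [0, -3, 1, 0], [0, 0, -3, 0], [0, 0, 0, 5]]

The characteristic polynomial is det(xI - A) = (x - 5)(x + 3)^3, so the eigenvalues are -3 (algebraic multiplicity 3), 5 (algebraic multiplicity 1).

For λ = -3: rank(A + 3I) = 3, rank((A + 3I)^2) = 2, rank((A + 3I)^3) = 1. The eigenspace has dimension 4 - 3 = 1, so there is 1 Jordan block; the rank sequence gives block sizes [3].

For λ = 5: algebraic multiplicity 1 gives one 1×1 block.

Assembling the blocks gives the Jordan form J above.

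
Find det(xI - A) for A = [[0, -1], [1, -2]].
xI - A = [[x, 1], [-1, x + 2]].

Expanding det(xI - A) along the first row:
det(xI - A) = + (x)·det([[x + 2]]) - (1)·det([[-1]]).

Evaluating gives χ_A(x) = x^2 + 2x + 1 = (x + 1)^2.

χ_A(x) = (x + 1)^2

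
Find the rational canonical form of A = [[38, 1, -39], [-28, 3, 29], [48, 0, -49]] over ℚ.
The invariant factors of A (the non-unit diagonal entries of the Smith normal form of xI - A over ℚ[x]) are (x - 2)(x + 5)^2, each dividing the next. The characteristic polynomial is their product, (x - 2)(x + 5)^2.

The rational canonical form is the block-diagonal matrix of companion matrices C(f_i):
R = [[0, 0, 50], [1, 0, -5], [0, 1, -8]].

R = [[0, 0, 50], [1, 0, -5], [0, 1, -8]]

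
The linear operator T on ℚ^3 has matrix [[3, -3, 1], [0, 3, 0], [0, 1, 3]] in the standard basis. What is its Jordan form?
The characteristic polynomial is det(xI - A) = (x - 3)^3, so the eigenvalues are 3 (algebraic multiplicity 3).

For λ = 3: rank(A - 3I) = 2, rank((A - 3I)^2) = 1, rank((A - 3I)^3) = 0. The eigenspace has dimension 3 - 2 = 1, so there is 1 Jordan block; the rank sequence gives block sizes [3].

Assembling the blocks gives the Jordan form J above.

J = [[3, 1, 0], [0, 3, 1], [0, 0, 3]]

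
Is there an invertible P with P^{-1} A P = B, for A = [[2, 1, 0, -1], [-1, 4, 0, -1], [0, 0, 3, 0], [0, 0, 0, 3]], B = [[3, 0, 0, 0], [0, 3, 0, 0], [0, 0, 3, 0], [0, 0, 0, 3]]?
Both have characteristic polynomial (x - 3)^4, but the minimal polynomial of A is (x - 3)^2 while the minimal polynomial of B is x - 3. The minimal polynomial is a similarity invariant, so A and B are not similar.

No.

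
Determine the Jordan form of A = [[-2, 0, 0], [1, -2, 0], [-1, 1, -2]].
The characteristic polynomial is det(xI - A) = (x + 2)^3, so the eigenvalues are -2 (algebraic multiplicity 3).

For λ = -2: rank(A + 2I) = 2, rank((A + 2I)^2) = 1, rank((A + 2I)^3) = 0. The eigenspace has dimension 3 - 2 = 1, so there is 1 Jordan block; the rank sequence gives block sizes [3].

Assembling the blocks gives the Jordan form J above.

J = [[-2, 1, 0], [0, -2, 1], [0, 0, -2]]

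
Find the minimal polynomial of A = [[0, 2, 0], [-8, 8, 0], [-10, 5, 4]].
The characteristic polynomial factors as (x - 4)^3. The minimal polynomial is ∏(x - λ)^{k_λ} where k_λ is the size of the largest Jordan block at λ.

For λ = 4: rank(A - 4I) = 1, and the largest Jordan block has size 2 (the smallest k with rank((A - 4I)^k) = rank((A - 4I)^(k+1))).

So m_A(x) = (x - 4)^2.

m_A(x) = (x - 4)^2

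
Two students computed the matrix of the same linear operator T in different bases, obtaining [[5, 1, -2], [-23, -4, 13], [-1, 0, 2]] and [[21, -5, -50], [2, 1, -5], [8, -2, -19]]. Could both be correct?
Yes.

Two matrices over a field are similar if and only if they have the same invariant factors.

Both A and B have characteristic polynomial (x - 1)^3 and minimal polynomial (x - 1)^3. Computing further, both have invariant factors (x - 1)^3. Hence A and B are similar.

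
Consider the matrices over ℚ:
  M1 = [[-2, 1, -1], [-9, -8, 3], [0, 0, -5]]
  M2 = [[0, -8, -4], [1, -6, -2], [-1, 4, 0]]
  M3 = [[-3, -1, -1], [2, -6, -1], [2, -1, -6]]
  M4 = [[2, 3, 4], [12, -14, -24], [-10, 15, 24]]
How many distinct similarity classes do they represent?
3 classes: {M1, M3}, {M2}, {M4}

Characteristic polynomials: χ_{M1} = (x + 5)^3, χ_{M2} = (x + 2)^3, χ_{M3} = (x + 5)^3, χ_{M4} = (x - 4)^3.

{M1, M3}: invariant factors x + 5, (x + 5)^2.

{M2}: invariant factors x + 2, (x + 2)^2.

{M4}: invariant factors x - 4, (x - 4)^2.

Matrices are similar if and only if their invariant-factor lists agree; the partition into similarity classes is {M1, M3}, {M2}, {M4}.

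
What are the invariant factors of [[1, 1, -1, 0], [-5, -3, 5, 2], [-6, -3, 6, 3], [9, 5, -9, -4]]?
The Jordan structure of A has elementary divisors x^3, x. Arranging the block sizes at each eigenvalue in decreasing order and taking row products gives the invariant factors.

Invariant factors (smallest first, each dividing the next): x, x^3.

Check: the last factor x^3 is the minimal polynomial, and the product x^4 is the characteristic polynomial.

x, x^3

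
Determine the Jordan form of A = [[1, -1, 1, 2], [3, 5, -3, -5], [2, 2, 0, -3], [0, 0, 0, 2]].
J = [[2, 1, 0, 0], [0, 2, 0, 0], [0, 0, 2, 1], [0, 0, 0, 2]]

The characteristic polynomial is det(xI - A) = (x - 2)^4, so the eigenvalues are 2 (algebraic multiplicity 4).

For λ = 2: rank(A - 2I) = 2, rank((A - 2I)^2) = 0. The eigenspace has dimension 4 - 2 = 2, so there are 2 Jordan blocks; the rank sequence gives block sizes [2, 2].

Assembling the blocks gives the Jordan form J above.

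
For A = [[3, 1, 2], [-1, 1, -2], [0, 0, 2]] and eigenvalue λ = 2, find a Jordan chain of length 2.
v_1 = [[-2, 3, 0]]^T, v_2 = [[1, -1, 0]]^T

We seek v_1 ∈ ker((A - 2I)^2) \ ker(A - 2I), then set v_{i+1} = (A - 2I) v_i.

One such chain is v_1 = [[-2, 3, 0]]^T, v_2 = [[1, -1, 0]]^T. Check: (A - 2I) v_2 = [[0, 0, 0]]^T = 0.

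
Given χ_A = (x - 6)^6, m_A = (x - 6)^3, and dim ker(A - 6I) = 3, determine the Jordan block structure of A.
λ = 6: algebraic multiplicity 6 (exponent in χ_A), largest block size 3 (exponent in m_A), 3 blocks (geometric multiplicity). These force block sizes [3, 2, 1].

Jordan blocks: (6, 3), (6, 2), (6, 1)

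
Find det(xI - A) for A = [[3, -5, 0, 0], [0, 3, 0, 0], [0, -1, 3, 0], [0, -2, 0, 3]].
xI - A = [[x - 3, 5, 0, 0], [0, x - 3, 0, 0], [0, 1, x - 3, 0], [0, 2, 0, x - 3]].

Expanding det(xI - A) along the first row:
det(xI - A) = + (x - 3)·det([[x - 3, 0, 0], [1, x - 3, 0], [2, 0, x - 3]]) - (5)·det([[0, 0, 0], [0, x - 3, 0], [0, 0, x - 3]]) + (0)·det([[0, x - 3, 0], [0, 1, 0], [0, 2, x - 3]]) - (0)·det([[0, x - 3, 0], [0, 1, x - 3], [0, 2, 0]]).

Evaluating gives χ_A(x) = x^4 - 12x^3 + 54x^2 - 108x + 81 = (x - 3)^4.

χ_A(x) = (x - 3)^4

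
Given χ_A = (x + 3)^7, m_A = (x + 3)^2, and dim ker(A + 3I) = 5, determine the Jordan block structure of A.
Jordan blocks: (-3, 2), (-3, 2), (-3, 1), (-3, 1), (-3, 1)

λ = -3: algebraic multiplicity 7 (exponent in χ_A), largest block size 2 (exponent in m_A), 5 blocks (geometric multiplicity). These force block sizes [2, 2, 1, 1, 1].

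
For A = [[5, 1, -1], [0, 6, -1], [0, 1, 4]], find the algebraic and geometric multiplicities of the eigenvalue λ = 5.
The characteristic polynomial is (x - 5)^3, so the factor x - 5 appears with exponent 3: the algebraic multiplicity is 3.

rank(A - 5I) = 1, so the eigenspace has dimension 3 - 1 = 2: the geometric multiplicity is 2.

Since 2 < 3, A is not diagonalizable.

algebraic multiplicity 3, geometric multiplicity 2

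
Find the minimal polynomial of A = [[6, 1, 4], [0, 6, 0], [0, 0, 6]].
m_A(x) = (x - 6)^2

The characteristic polynomial factors as (x - 6)^3. The minimal polynomial is ∏(x - λ)^{k_λ} where k_λ is the size of the largest Jordan block at λ.

For λ = 6: rank(A - 6I) = 1, and the largest Jordan block has size 2 (the smallest k with rank((A - 6I)^k) = rank((A - 6I)^(k+1))).

So m_A(x) = (x - 6)^2.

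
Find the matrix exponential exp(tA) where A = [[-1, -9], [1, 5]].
e^{tA} = [[(1 - 3*t)*e^{2*t}, -9*t*e^{2*t}], [t*e^{2*t}, (3*t + 1)*e^{2*t}]]

A has Jordan form J = [[2, 1], [0, 2]] with A = PJP^{-1}, so e^{tA} = P e^{tJ} P^{-1}.

For a Jordan block J_k(λ), e^{tJ_k(λ)} = e^{λt} · (I + tN + t^2 N^2/2! + ... + t^{k-1} N^{k-1}/(k-1)!) where N is the nilpotent superdiagonal part.

Assembling the blocks and conjugating back gives the entries of e^{tA} as shown above.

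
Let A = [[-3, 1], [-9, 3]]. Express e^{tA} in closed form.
e^{tA} = [[1 - 3*t, t], [-9*t, 3*t + 1]]

A has Jordan form J = [[0, 1], [0, 0]] with A = PJP^{-1}, so e^{tA} = P e^{tJ} P^{-1}.

For a Jordan block J_k(λ), e^{tJ_k(λ)} = e^{λt} · (I + tN + t^2 N^2/2! + ... + t^{k-1} N^{k-1}/(k-1)!) where N is the nilpotent superdiagonal part.

Assembling the blocks and conjugating back gives the entries of e^{tA} as shown above.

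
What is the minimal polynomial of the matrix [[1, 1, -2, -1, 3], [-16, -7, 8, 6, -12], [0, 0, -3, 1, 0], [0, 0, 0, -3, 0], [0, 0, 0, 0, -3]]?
m_A(x) = (x + 3)^2

The characteristic polynomial factors as (x + 3)^5. The minimal polynomial is ∏(x - λ)^{k_λ} where k_λ is the size of the largest Jordan block at λ.

For λ = -3: rank(A + 3I) = 2, and the largest Jordan block has size 2 (the smallest k with rank((A + 3I)^k) = rank((A + 3I)^(k+1))).

So m_A(x) = (x + 3)^2.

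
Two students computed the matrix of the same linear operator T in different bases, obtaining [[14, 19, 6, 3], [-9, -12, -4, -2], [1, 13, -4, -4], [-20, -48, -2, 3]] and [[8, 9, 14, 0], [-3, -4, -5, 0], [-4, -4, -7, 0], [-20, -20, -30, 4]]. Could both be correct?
Two matrices over a field are similar if and only if they have the same invariant factors.

Both A and B have characteristic polynomial (x - 4)(x + 1)^3 and minimal polynomial (x - 4)(x + 1)^3. Computing further, both have invariant factors (x - 4)(x + 1)^3. Hence A and B are similar.

Yes.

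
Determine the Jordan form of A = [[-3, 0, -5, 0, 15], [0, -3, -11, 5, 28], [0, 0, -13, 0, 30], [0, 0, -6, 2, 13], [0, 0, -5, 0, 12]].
J = [[-3, 0, 0, 0, 0], [0, -3, 0, 0, 0], [0, 0, -3, 0, 0], [0, 0, 0, 2, 1], [0, 0, 0, 0, 2]]

The characteristic polynomial is det(xI - A) = (x - 2)^2(x + 3)^3, so the eigenvalues are -3 (algebraic multiplicity 3), 2 (algebraic multiplicity 2).

For λ = -3: rank(A + 3I) = 2. The eigenspace has dimension 5 - 2 = 3, so there are 3 Jordan blocks; the rank sequence gives block sizes [1, 1, 1].

For λ = 2: rank(A - 2I) = 4, rank((A - 2I)^2) = 3. The eigenspace has dimension 5 - 4 = 1, so there is 1 Jordan block; the rank sequence gives block sizes [2].

Assembling the blocks gives the Jordan form J above.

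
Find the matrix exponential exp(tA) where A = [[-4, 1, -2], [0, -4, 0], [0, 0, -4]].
A has Jordan form J = [[-4, 1, 0], [0, -4, 0], [0, 0, -4]] with A = PJP^{-1}, so e^{tA} = P e^{tJ} P^{-1}.

For a Jordan block J_k(λ), e^{tJ_k(λ)} = e^{λt} · (I + tN + t^2 N^2/2! + ... + t^{k-1} N^{k-1}/(k-1)!) where N is the nilpotent superdiagonal part.

Assembling the blocks and conjugating back gives the entries of e^{tA} as shown above.

e^{tA} = [[e^{-4*t}, t*e^{-4*t}, -2*t*e^{-4*t}], [0, e^{-4*t}, 0], [0, 0, e^{-4*t}]]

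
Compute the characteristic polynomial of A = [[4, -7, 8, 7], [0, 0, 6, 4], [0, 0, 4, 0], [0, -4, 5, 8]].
χ_A(x) = (x - 4)^4

xI - A = [[x - 4, 7, -8, -7], [0, x, -6, -4], [0, 0, x - 4, 0], [0, 4, -5, x - 8]].

Expanding det(xI - A) along the first row:
det(xI - A) = + (x - 4)·det([[x, -6, -4], [0, x - 4, 0], [4, -5, x - 8]]) - (7)·det([[0, -6, -4], [0, x - 4, 0], [0, -5, x - 8]]) + (-8)·det([[0, x, -4], [0, 0, 0], [0, 4, x - 8]]) - (-7)·det([[0, x, -6], [0, 0, x - 4], [0, 4, -5]]).

Evaluating gives χ_A(x) = x^4 - 16x^3 + 96x^2 - 256x + 256 = (x - 4)^4.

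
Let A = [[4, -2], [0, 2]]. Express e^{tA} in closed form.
e^{tA} = [[e^{4*t}, -e^{4*t} + e^{2*t}], [0, e^{2*t}]]

A has Jordan form J = [[2, 0], [0, 4]] with A = PJP^{-1}, so e^{tA} = P e^{tJ} P^{-1}.

For a Jordan block J_k(λ), e^{tJ_k(λ)} = e^{λt} · (I + tN + t^2 N^2/2! + ... + t^{k-1} N^{k-1}/(k-1)!) where N is the nilpotent superdiagonal part.

Assembling the blocks and conjugating back gives the entries of e^{tA} as shown above.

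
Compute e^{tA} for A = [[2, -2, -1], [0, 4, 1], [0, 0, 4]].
e^{tA} = [[e^{2*t}, -e^{4*t} + e^{2*t}, -t*e^{4*t}], [0, e^{4*t}, t*e^{4*t}], [0, 0, e^{4*t}]]

A has Jordan form J = [[2, 0, 0], [0, 4, 1], [0, 0, 4]] with A = PJP^{-1}, so e^{tA} = P e^{tJ} P^{-1}.

For a Jordan block J_k(λ), e^{tJ_k(λ)} = e^{λt} · (I + tN + t^2 N^2/2! + ... + t^{k-1} N^{k-1}/(k-1)!) where N is the nilpotent superdiagonal part.

Assembling the blocks and conjugating back gives the entries of e^{tA} as shown above.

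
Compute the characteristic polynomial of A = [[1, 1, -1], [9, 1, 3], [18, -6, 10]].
xI - A = [[x - 1, -1, 1], [-9, x - 1, -3], [-18, 6, x - 10]].

Expanding det(xI - A) along the first row:
det(xI - A) = + (x - 1)·det([[x - 1, -3], [6, x - 10]]) - (-1)·det([[-9, -3], [-18, x - 10]]) + (1)·det([[-9, x - 1], [-18, 6]]).

Evaluating gives χ_A(x) = x^3 - 12x^2 + 48x - 64 = (x - 4)^3.

χ_A(x) = (x - 4)^3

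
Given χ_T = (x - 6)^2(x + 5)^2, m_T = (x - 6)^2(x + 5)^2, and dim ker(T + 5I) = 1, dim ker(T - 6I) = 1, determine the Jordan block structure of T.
λ = -5: algebraic multiplicity 2 (exponent in χ_T), largest block size 2 (exponent in m_T), 1 block (geometric multiplicity). This forces block sizes [2].
λ = 6: algebraic multiplicity 2 (exponent in χ_T), largest block size 2 (exponent in m_T), 1 block (geometric multiplicity). This forces block sizes [2].

Jordan blocks: (-5, 2), (6, 2)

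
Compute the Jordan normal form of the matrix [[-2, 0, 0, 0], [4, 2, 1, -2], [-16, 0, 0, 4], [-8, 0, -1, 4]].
The characteristic polynomial is det(xI - A) = (x - 2)^3(x + 2), so the eigenvalues are -2 (algebraic multiplicity 1), 2 (algebraic multiplicity 3).

For λ = -2: algebraic multiplicity 1 gives one 1×1 block.

For λ = 2: rank(A - 2I) = 2, rank((A - 2I)^2) = 1. The eigenspace has dimension 4 - 2 = 2, so there are 2 Jordan blocks; the rank sequence gives block sizes [2, 1].

Assembling the blocks gives the Jordan form J above.

J = [[-2, 0, 0, 0], [0, 2, 1, 0], [0, 0, 2, 0], [0, 0, 0, 2]]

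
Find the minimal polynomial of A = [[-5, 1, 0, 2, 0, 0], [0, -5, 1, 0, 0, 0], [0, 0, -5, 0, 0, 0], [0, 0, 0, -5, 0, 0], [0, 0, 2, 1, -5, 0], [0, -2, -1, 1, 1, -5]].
The characteristic polynomial factors as (x + 5)^6. The minimal polynomial is ∏(x - λ)^{k_λ} where k_λ is the size of the largest Jordan block at λ.

For λ = -5: rank(A + 5I) = 4, and the largest Jordan block has size 3 (the smallest k with rank((A + 5I)^k) = rank((A + 5I)^(k+1))).

So m_A(x) = (x + 5)^3.

m_A(x) = (x + 5)^3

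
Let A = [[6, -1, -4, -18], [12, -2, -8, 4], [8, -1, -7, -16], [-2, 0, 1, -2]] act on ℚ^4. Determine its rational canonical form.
The invariant factors of A (the non-unit diagonal entries of the Smith normal form of xI - A over ℚ[x]) are x + 4, (x - 5)(x + 2)(x + 4), each dividing the next. The characteristic polynomial is their product, (x - 5)(x + 2)(x + 4)^2.

The rational canonical form is the block-diagonal matrix of companion matrices C(f_i):
R = [[-4, 0, 0, 0], [0, 0, 0, 40], [0, 1, 0, 22], [0, 0, 1, -1]].

R = [[-4, 0, 0, 0], [0, 0, 0, 40], [0, 1, 0, 22], [0, 0, 1, -1]]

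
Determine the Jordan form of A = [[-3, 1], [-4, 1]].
J = [[-1, 1], [0, -1]]

The characteristic polynomial is det(xI - A) = (x + 1)^2, so the eigenvalues are -1 (algebraic multiplicity 2).

For λ = -1: rank(A + I) = 1, rank((A + I)^2) = 0. The eigenspace has dimension 2 - 1 = 1, so there is 1 Jordan block; the rank sequence gives block sizes [2].

Assembling the blocks gives the Jordan form J above.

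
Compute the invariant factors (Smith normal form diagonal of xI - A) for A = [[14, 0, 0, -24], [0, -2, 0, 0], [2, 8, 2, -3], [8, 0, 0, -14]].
The Jordan structure of A has elementary divisors (x + 2), (x + 2), (x - 2)^2. Arranging the block sizes at each eigenvalue in decreasing order and taking row products gives the invariant factors.

Invariant factors (smallest first, each dividing the next): x + 2, (x - 2)^2(x + 2).

Check: the last factor (x - 2)^2(x + 2) is the minimal polynomial, and the product (x - 2)^2(x + 2)^2 is the characteristic polynomial.

x + 2, (x - 2)^2(x + 2)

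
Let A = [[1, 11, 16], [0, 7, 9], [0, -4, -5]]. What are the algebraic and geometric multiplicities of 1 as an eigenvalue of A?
algebraic multiplicity 3, geometric multiplicity 1

The characteristic polynomial is (x - 1)^3, so the factor x - 1 appears with exponent 3: the algebraic multiplicity is 3.

rank(A - I) = 2, so the eigenspace has dimension 3 - 2 = 1: the geometric multiplicity is 1.

Since 1 < 3, A is not diagonalizable.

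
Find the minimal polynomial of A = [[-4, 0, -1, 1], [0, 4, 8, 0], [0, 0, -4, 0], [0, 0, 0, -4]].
m_A(x) = (x - 4)(x + 4)^2

The characteristic polynomial factors as (x - 4)(x + 4)^3. The minimal polynomial is ∏(x - λ)^{k_λ} where k_λ is the size of the largest Jordan block at λ.

For λ = -4: rank(A + 4I) = 2, and the largest Jordan block has size 2 (the smallest k with rank((A + 4I)^k) = rank((A + 4I)^(k+1))).
For λ = 4: rank(A - 4I) = 3, and the largest Jordan block has size 1 (the smallest k with rank((A - 4I)^k) = rank((A - 4I)^(k+1))).

So m_A(x) = (x - 4)(x + 4)^2.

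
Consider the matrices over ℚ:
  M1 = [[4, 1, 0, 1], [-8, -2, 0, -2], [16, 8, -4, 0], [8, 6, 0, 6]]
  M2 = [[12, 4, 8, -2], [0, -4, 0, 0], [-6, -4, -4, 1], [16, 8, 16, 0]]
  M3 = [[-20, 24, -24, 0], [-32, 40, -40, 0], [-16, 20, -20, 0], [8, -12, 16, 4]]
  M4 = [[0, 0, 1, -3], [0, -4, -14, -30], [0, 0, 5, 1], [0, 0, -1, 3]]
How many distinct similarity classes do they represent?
2 classes: {M1, M2, M4}, {M3}

Characteristic polynomials: χ_{M1} = x(x - 4)^2(x + 4), χ_{M2} = x(x - 4)^2(x + 4), χ_{M3} = x(x - 4)^2(x + 4), χ_{M4} = x(x - 4)^2(x + 4).

{M1, M2, M4}: invariant factors x(x - 4)^2(x + 4).

{M3}: invariant factors x - 4, x(x - 4)(x + 4).

Matrices are similar if and only if their invariant-factor lists agree; the partition into similarity classes is {M1, M2, M4}, {M3}.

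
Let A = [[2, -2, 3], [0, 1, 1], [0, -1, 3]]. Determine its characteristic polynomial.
χ_A(x) = (x - 2)^3

xI - A = [[x - 2, 2, -3], [0, x - 1, -1], [0, 1, x - 3]].

Expanding det(xI - A) along the first row:
det(xI - A) = + (x - 2)·det([[x - 1, -1], [1, x - 3]]) - (2)·det([[0, -1], [0, x - 3]]) + (-3)·det([[0, x - 1], [0, 1]]).

Evaluating gives χ_A(x) = x^3 - 6x^2 + 12x - 8 = (x - 2)^3.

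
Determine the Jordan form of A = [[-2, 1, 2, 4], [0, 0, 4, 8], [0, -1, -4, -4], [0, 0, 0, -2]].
The characteristic polynomial is det(xI - A) = (x + 2)^4, so the eigenvalues are -2 (algebraic multiplicity 4).

For λ = -2: rank(A + 2I) = 1, rank((A + 2I)^2) = 0. The eigenspace has dimension 4 - 1 = 3, so there are 3 Jordan blocks; the rank sequence gives block sizes [2, 1, 1].

Assembling the blocks gives the Jordan form J above.

J = [[-2, 1, 0, 0], [0, -2, 0, 0], [0, 0, -2, 0], [0, 0, 0, -2]]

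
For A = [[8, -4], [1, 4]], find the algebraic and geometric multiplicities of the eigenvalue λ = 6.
algebraic multiplicity 2, geometric multiplicity 1

The characteristic polynomial is (x - 6)^2, so the factor x - 6 appears with exponent 2: the algebraic multiplicity is 2.

rank(A - 6I) = 1, so the eigenspace has dimension 2 - 1 = 1: the geometric multiplicity is 1.

Since 1 < 2, A is not diagonalizable.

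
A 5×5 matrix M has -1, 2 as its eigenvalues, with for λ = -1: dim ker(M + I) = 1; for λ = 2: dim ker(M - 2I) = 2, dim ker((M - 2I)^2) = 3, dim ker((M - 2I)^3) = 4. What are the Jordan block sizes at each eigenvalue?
Jordan blocks: (-1, 1), (2, 3), (2, 1)

λ = -1: successive nullity increments [1] count blocks of size ≥ k; block sizes are [1].
λ = 2: successive nullity increments [2, 1, 1] count blocks of size ≥ k; block sizes are [3, 1].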